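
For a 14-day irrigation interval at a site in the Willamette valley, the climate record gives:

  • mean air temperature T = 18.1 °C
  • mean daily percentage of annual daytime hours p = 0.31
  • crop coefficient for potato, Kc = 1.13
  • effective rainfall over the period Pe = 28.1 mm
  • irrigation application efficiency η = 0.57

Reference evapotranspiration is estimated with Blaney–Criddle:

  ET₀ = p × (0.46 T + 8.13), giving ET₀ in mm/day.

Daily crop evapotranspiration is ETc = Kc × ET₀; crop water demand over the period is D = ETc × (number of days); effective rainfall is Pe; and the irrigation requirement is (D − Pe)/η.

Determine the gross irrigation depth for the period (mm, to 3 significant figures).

ET₀ = 0.31 × (0.46 × 18.1 + 8.13) = 0.31 × 16.456 = 5.1014 mm/d
ETc = Kc × ET₀ = 1.13 × 5.1014 = 5.7646 mm/d
Crop demand D = ETc × 14 d = 5.7646 × 14 = 80.704 mm
D − Pe = 80.704 − 28.1 = 52.604 mm
Gross irrigation = 52.604 / 0.57 = 92.288 mm

92.3 mm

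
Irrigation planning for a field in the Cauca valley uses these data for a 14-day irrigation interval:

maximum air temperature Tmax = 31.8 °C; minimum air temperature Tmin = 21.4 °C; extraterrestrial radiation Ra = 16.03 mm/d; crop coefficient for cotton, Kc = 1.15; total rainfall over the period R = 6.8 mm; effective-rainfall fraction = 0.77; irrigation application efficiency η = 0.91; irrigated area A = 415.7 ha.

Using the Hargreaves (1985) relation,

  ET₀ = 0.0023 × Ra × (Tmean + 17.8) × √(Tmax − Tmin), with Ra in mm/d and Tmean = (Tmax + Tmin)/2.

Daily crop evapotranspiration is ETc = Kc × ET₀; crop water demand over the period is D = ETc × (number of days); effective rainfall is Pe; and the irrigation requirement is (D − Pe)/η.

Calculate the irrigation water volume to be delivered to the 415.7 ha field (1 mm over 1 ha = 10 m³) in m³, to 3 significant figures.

364000 m³

Tmean = (31.8 + 21.4)/2 = 26.60 °C
ET₀ = 0.0023 × 16.03 × (26.60 + 17.8) × √10.4 = 0.0023 × 16.03 × 44.40 × 3.2249 = 5.2791 mm/d
ETc = Kc × ET₀ = 1.15 × 5.2791 = 6.0710 mm/d
Crop demand D = ETc × 14 d = 6.0710 × 14 = 84.994 mm
Pe = 0.77 × 6.8 = 5.236 mm
D − Pe = 84.994 − 5.236 = 79.758 mm
Gross irrigation = 79.758 / 0.91 = 87.646 mm
Volume = 87.646 mm × 415.7 ha × 10 = 364344.4 m³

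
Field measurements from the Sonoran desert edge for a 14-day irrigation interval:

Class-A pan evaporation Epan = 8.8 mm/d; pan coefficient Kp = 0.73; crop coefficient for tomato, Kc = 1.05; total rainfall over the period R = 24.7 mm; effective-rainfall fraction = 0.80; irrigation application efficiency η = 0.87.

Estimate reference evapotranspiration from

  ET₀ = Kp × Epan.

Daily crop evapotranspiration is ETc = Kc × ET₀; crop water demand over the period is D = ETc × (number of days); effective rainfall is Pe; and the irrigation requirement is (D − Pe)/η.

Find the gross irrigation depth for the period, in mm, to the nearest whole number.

ET₀ = 0.73 × 8.8 = 6.4240 mm/d
ETc = Kc × ET₀ = 1.05 × 6.4240 = 6.7452 mm/d
Crop demand D = ETc × 14 d = 6.7452 × 14 = 94.433 mm
Pe = 0.80 × 24.7 = 19.760 mm
D − Pe = 94.433 − 19.760 = 74.673 mm
Gross irrigation = 74.673 / 0.87 = 85.831 mm

86 mm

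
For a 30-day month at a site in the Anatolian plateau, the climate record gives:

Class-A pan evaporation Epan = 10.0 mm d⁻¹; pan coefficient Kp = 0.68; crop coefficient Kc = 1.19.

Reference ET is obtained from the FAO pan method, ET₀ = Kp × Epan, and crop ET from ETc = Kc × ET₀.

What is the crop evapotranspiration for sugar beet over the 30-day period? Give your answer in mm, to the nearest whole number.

ET₀ = 0.68 × 10.0 = 6.8000 mm/d
ETc = Kc × ET₀ = 1.19 × 6.8000 = 8.0920 mm/d
Over 30 days: 8.0920 × 30 = 242.760 mm

243 mm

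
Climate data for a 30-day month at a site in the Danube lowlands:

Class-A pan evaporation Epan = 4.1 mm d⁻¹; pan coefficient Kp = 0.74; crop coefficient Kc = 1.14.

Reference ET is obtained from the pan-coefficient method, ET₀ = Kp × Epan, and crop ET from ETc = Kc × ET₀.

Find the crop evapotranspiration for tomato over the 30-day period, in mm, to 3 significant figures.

ET₀ = 0.74 × 4.1 = 3.0340 mm/d
ETc = Kc × ET₀ = 1.14 × 3.0340 = 3.4588 mm/d
Over 30 days: 3.4588 × 30 = 103.764 mm

104 mm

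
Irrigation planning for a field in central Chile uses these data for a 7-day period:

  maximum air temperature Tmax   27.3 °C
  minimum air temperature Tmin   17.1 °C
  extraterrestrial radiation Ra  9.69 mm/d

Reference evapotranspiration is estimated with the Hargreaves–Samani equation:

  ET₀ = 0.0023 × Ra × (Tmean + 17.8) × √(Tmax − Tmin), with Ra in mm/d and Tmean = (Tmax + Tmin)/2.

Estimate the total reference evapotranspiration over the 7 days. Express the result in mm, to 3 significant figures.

Tmean = (27.3 + 17.1)/2 = 22.20 °C
ET₀ = 0.0023 × 9.69 × (22.20 + 17.8) × √10.2 = 0.0023 × 9.69 × 40.00 × 3.1937 = 2.8471 mm/d
Over 7 days: 2.8471 × 7 = 19.930 mm

19.9 mm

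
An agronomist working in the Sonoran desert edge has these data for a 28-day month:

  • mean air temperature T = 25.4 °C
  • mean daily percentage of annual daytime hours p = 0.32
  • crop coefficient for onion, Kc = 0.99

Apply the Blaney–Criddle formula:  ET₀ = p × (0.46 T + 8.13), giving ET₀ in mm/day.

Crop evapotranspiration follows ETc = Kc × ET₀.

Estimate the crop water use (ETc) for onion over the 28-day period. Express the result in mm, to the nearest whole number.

ET₀ = 0.32 × (0.46 × 25.4 + 8.13) = 0.32 × 19.814 = 6.3405 mm/d
ETc = Kc × ET₀ = 0.99 × 6.3405 = 6.2771 mm/d
Over 28 days: 6.2771 × 28 = 175.759 mm

176 mm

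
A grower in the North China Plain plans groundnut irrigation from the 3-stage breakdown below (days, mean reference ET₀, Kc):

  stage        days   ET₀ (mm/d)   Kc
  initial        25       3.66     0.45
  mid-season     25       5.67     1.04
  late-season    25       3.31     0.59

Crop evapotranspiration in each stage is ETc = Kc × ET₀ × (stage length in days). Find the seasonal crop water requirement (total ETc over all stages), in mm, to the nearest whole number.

237 mm

initial: 0.45 × 3.66 × 25 = 41.18 mm
mid-season: 1.04 × 5.67 × 25 = 147.42 mm
late-season: 0.59 × 3.31 × 25 = 48.82 mm
Seasonal total = 237.42 mm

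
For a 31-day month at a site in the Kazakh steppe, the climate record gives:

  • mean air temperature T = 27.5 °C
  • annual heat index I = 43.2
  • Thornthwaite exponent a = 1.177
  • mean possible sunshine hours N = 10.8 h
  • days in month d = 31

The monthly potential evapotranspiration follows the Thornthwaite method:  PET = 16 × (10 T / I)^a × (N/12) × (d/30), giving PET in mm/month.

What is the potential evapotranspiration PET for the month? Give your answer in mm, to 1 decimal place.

131.4 mm

10T/I = 10 × 27.5 / 43.2 = 6.3657
(10T/I)^a = 6.3657^1.177 = 8.8334
Uncorrected PET = 16 × 8.8334 = 141.334 mm
Correction = (N/12)(d/30) = (10.8/12)(31/30) = 0.9300
PET = 141.334 × 0.9300 = 131.441 mm/month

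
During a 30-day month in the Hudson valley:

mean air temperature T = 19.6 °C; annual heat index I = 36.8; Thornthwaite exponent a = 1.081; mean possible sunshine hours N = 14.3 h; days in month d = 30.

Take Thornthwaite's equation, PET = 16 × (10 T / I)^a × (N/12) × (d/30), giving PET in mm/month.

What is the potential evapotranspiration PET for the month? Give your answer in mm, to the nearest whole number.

116 mm

10T/I = 10 × 19.6 / 36.8 = 5.3261
(10T/I)^a = 5.3261^1.081 = 6.0989
Uncorrected PET = 16 × 6.0989 = 97.582 mm
Correction = (N/12)(d/30) = (14.3/12)(30/30) = 1.1917
PET = 97.582 × 1.1917 = 116.288 mm/month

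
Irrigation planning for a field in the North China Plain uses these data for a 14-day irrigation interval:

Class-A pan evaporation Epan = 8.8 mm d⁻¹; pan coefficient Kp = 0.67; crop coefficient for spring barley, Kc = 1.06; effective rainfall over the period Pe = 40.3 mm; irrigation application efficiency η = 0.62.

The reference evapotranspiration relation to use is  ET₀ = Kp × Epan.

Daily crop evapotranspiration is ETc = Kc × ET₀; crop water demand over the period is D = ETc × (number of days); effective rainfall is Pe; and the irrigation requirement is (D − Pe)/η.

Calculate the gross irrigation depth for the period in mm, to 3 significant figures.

ET₀ = 0.67 × 8.8 = 5.8960 mm/d
ETc = Kc × ET₀ = 1.06 × 5.8960 = 6.2498 mm/d
Crop demand D = ETc × 14 d = 6.2498 × 14 = 87.497 mm
D − Pe = 87.497 − 40.3 = 47.197 mm
Gross irrigation = 47.197 / 0.62 = 76.124 mm

76.1 mm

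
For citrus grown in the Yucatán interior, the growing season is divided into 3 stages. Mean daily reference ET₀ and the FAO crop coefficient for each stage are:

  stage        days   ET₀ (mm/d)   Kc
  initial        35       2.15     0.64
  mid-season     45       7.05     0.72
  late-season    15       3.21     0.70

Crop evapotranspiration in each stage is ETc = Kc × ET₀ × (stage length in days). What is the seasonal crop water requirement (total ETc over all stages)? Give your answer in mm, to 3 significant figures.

310 mm

initial: 0.64 × 2.15 × 35 = 48.16 mm
mid-season: 0.72 × 7.05 × 45 = 228.42 mm
late-season: 0.70 × 3.21 × 15 = 33.71 mm
Seasonal total = 310.29 mm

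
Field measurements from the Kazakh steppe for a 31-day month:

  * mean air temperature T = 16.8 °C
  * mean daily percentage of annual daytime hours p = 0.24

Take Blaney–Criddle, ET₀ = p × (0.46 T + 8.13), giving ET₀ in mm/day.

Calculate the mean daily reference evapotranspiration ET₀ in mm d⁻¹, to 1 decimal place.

3.8 mm d⁻¹

ET₀ = 0.24 × (0.46 × 16.8 + 8.13) = 0.24 × 15.858 = 3.8059 mm/d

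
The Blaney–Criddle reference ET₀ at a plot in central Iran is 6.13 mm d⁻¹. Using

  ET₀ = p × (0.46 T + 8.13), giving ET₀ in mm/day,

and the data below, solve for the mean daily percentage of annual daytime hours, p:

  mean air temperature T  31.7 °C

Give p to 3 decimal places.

0.270

p = ET₀ / (0.46 T + 8.13) = 6.13 / (0.46 × 31.7 + 8.13) = 6.13 / 22.712 = 0.2699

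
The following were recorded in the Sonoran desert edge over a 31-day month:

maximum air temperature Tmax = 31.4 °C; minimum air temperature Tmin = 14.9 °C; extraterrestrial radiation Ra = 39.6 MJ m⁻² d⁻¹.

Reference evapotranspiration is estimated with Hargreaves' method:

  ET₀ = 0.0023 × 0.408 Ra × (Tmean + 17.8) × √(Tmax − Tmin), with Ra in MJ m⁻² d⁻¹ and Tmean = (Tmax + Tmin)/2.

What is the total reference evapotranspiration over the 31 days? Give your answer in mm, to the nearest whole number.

192 mm

Tmean = (31.4 + 14.9)/2 = 23.15 °C
0.408 Ra = 0.408 × 39.6 = 16.1568 mm/d equivalent
ET₀ = 0.0023 × 16.1568 × (23.15 + 17.8) × √16.5 = 0.0023 × 16.1568 × 40.95 × 4.0620 = 6.1813 mm/d
Over 31 days: 6.1813 × 31 = 191.620 mm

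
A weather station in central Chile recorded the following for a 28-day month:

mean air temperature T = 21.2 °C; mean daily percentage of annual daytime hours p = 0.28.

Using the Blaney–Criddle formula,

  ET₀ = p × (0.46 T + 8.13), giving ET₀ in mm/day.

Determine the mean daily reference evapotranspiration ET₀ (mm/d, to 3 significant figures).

ET₀ = 0.28 × (0.46 × 21.2 + 8.13) = 0.28 × 17.882 = 5.0070 mm/d

5.01 mm/d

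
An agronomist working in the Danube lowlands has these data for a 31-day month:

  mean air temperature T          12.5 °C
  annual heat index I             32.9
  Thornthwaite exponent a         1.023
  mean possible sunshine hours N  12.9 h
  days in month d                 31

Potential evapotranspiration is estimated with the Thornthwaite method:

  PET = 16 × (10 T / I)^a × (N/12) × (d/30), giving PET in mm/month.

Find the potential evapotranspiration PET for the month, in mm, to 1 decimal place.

10T/I = 10 × 12.5 / 32.9 = 3.7994
(10T/I)^a = 3.7994^1.023 = 3.9179
Uncorrected PET = 16 × 3.9179 = 62.686 mm
Correction = (N/12)(d/30) = (12.9/12)(31/30) = 1.1108
PET = 62.686 × 1.1108 = 69.632 mm/month

69.6 mm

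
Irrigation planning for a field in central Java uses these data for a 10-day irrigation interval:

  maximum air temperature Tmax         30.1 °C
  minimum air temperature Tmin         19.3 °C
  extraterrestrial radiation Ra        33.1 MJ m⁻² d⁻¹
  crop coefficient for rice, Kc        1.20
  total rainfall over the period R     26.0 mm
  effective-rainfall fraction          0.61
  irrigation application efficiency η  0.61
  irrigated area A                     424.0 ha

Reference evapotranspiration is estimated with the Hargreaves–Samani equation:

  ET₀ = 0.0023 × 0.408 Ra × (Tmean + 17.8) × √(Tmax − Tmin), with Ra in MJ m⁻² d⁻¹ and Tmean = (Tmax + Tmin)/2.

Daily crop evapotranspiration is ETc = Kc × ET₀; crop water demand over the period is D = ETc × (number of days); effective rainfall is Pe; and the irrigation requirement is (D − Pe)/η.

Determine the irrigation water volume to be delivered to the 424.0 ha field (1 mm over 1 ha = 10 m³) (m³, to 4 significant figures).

251600 m³

Tmean = (30.1 + 19.3)/2 = 24.70 °C
0.408 Ra = 0.408 × 33.1 = 13.5048 mm/d equivalent
ET₀ = 0.0023 × 13.5048 × (24.70 + 17.8) × √10.8 = 0.0023 × 13.5048 × 42.50 × 3.2863 = 4.3382 mm/d
ETc = Kc × ET₀ = 1.20 × 4.3382 = 5.2058 mm/d
Crop demand D = ETc × 10 d = 5.2058 × 10 = 52.058 mm
Pe = 0.61 × 26.0 = 15.860 mm
D − Pe = 52.058 − 15.860 = 36.198 mm
Gross irrigation = 36.198 / 0.61 = 59.341 mm
Volume = 59.341 mm × 424.0 ha × 10 = 251605.8 m³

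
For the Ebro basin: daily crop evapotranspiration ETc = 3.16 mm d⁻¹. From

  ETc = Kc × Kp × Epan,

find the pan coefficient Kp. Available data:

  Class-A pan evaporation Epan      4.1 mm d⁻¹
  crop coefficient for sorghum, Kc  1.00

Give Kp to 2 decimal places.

ETc = Kc × Kp × Epan  ⇒  Kp = ETc / (Kc × Epan)
Kp = 3.16 / (1.00 × 4.1) = 3.16 / 4.100 = 0.7707

0.77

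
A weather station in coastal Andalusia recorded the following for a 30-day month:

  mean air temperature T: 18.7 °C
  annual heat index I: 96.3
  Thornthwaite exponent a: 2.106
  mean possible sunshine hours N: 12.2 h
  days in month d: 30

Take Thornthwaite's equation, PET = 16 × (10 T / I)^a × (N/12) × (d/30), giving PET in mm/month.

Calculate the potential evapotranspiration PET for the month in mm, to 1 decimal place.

65.8 mm

10T/I = 10 × 18.7 / 96.3 = 1.9418
(10T/I)^a = 1.9418^2.106 = 4.0454
Uncorrected PET = 16 × 4.0454 = 64.726 mm
Correction = (N/12)(d/30) = (12.2/12)(30/30) = 1.0167
PET = 64.726 × 1.0167 = 65.807 mm/month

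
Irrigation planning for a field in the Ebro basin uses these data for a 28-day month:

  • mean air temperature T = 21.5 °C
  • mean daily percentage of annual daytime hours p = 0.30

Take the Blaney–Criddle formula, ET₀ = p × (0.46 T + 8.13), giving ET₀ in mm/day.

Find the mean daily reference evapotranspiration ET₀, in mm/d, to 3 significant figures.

ET₀ = 0.30 × (0.46 × 21.5 + 8.13) = 0.30 × 18.020 = 5.4060 mm/d

5.41 mm/d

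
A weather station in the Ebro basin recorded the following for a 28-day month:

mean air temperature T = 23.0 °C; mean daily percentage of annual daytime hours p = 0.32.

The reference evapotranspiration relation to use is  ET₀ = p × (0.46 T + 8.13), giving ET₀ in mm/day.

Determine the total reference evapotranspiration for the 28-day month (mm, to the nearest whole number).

168 mm

ET₀ = 0.32 × (0.46 × 23.0 + 8.13) = 0.32 × 18.710 = 5.9872 mm/d
Monthly total = 5.9872 × 28 = 167.642 mm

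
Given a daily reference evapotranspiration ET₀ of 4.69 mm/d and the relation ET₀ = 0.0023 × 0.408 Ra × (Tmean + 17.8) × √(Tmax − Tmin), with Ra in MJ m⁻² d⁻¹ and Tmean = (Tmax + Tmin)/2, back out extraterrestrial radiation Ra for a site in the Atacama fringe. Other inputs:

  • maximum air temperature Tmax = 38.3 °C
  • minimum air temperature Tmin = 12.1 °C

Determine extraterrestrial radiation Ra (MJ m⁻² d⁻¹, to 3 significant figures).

22.7 MJ m⁻² d⁻¹

Tmean = (38.3+12.1)/2 = 25.20 °C; ΔT = 26.2
Ra = ET₀ / [0.0023 × 0.408 × (Tmean+17.8) × √ΔT]
   = 4.69 / (0.0023 × 0.408 × 43.00 × 5.1186) = 22.707 MJ m⁻² d⁻¹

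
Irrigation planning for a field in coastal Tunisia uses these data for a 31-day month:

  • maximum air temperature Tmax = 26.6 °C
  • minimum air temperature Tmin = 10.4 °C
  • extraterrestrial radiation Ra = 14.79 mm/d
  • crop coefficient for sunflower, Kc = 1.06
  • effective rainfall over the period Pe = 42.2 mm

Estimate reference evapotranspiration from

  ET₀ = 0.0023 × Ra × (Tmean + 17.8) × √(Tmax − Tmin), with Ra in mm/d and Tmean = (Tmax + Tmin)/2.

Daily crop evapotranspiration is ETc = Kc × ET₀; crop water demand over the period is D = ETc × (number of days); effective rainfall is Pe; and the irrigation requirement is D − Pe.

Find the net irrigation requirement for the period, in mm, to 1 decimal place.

Tmean = (26.6 + 10.4)/2 = 18.50 °C
ET₀ = 0.0023 × 14.79 × (18.50 + 17.8) × √16.2 = 0.0023 × 14.79 × 36.30 × 4.0249 = 4.9700 mm/d
ETc = Kc × ET₀ = 1.06 × 4.9700 = 5.2682 mm/d
Crop demand D = ETc × 31 d = 5.2682 × 31 = 163.314 mm
D − Pe = 163.314 − 42.2 = 121.114 mm

121.1 mm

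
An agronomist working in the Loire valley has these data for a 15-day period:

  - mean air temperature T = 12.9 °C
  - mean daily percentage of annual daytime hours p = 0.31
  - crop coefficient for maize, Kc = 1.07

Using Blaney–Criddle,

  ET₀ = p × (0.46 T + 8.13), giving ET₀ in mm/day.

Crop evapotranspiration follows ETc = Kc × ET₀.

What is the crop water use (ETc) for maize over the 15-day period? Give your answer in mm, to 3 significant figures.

70.0 mm

ET₀ = 0.31 × (0.46 × 12.9 + 8.13) = 0.31 × 14.064 = 4.3598 mm/d
ETc = Kc × ET₀ = 1.07 × 4.3598 = 4.6650 mm/d
Over 15 days: 4.6650 × 15 = 69.975 mm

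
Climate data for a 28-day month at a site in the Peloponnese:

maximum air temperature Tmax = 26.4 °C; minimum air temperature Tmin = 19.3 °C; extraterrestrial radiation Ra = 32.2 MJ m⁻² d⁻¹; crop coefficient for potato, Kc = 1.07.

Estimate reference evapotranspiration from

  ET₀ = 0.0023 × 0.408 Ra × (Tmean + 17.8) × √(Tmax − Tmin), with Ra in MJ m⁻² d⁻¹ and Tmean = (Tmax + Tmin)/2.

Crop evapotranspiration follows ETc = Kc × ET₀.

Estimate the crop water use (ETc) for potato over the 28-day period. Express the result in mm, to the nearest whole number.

98 mm

Tmean = (26.4 + 19.3)/2 = 22.85 °C
0.408 Ra = 0.408 × 32.2 = 13.1376 mm/d equivalent
ET₀ = 0.0023 × 13.1376 × (22.85 + 17.8) × √7.1 = 0.0023 × 13.1376 × 40.65 × 2.6646 = 3.2729 mm/d
ETc = Kc × ET₀ = 1.07 × 3.2729 = 3.5020 mm/d
Over 28 days: 3.5020 × 28 = 98.056 mm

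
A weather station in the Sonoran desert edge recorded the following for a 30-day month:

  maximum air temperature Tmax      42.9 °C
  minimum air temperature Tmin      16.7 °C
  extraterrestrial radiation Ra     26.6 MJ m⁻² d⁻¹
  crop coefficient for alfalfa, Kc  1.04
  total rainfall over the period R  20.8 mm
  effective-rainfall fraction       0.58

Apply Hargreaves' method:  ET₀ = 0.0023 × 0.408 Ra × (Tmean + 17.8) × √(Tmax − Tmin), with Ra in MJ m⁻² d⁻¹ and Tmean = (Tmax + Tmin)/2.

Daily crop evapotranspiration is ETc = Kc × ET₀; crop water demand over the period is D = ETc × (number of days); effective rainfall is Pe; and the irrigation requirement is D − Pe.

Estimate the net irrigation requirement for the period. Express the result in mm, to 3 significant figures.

178 mm

Tmean = (42.9 + 16.7)/2 = 29.80 °C
0.408 Ra = 0.408 × 26.6 = 10.8528 mm/d equivalent
ET₀ = 0.0023 × 10.8528 × (29.80 + 17.8) × √26.2 = 0.0023 × 10.8528 × 47.60 × 5.1186 = 6.0817 mm/d
ETc = Kc × ET₀ = 1.04 × 6.0817 = 6.3250 mm/d
Crop demand D = ETc × 30 d = 6.3250 × 30 = 189.750 mm
Pe = 0.58 × 20.8 = 12.064 mm
D − Pe = 189.750 − 12.064 = 177.686 mm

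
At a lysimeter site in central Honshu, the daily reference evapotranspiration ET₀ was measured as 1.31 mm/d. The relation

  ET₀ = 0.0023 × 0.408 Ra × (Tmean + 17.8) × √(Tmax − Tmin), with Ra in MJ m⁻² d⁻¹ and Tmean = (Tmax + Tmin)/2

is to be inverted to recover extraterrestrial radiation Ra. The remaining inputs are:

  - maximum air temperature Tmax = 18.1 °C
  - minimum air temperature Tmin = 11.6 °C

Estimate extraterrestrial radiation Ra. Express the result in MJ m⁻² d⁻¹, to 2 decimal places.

Tmean = (18.1+11.6)/2 = 14.85 °C; ΔT = 6.5
Ra = ET₀ / [0.0023 × 0.408 × (Tmean+17.8) × √ΔT]
   = 1.31 / (0.0023 × 0.408 × 32.65 × 2.5495) = 16.770 MJ m⁻² d⁻¹

16.77 MJ m⁻² d⁻¹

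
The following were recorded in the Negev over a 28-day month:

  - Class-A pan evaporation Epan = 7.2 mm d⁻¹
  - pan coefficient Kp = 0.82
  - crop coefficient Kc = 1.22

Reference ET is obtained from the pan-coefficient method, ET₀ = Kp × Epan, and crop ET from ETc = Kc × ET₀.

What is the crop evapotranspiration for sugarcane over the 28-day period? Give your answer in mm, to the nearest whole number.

202 mm

ET₀ = 0.82 × 7.2 = 5.9040 mm/d
ETc = Kc × ET₀ = 1.22 × 5.9040 = 7.2029 mm/d
Over 28 days: 7.2029 × 28 = 201.681 mm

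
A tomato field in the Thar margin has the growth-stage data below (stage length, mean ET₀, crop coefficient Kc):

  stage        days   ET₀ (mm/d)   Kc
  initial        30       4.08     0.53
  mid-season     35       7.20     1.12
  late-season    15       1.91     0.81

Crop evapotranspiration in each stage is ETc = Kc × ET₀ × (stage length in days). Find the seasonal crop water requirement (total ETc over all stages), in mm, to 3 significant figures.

initial: 0.53 × 4.08 × 30 = 64.87 mm
mid-season: 1.12 × 7.20 × 35 = 282.24 mm
late-season: 0.81 × 1.91 × 15 = 23.21 mm
Seasonal total = 370.32 mm

370 mm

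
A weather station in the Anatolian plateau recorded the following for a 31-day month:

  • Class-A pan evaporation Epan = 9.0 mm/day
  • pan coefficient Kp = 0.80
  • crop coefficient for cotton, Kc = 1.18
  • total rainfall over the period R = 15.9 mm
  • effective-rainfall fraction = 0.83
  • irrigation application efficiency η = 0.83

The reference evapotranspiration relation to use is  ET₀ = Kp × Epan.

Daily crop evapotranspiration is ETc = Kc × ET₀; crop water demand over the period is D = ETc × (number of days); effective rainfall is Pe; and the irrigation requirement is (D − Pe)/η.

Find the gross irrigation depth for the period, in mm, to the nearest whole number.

301 mm

ET₀ = 0.80 × 9.0 = 7.2000 mm/d
ETc = Kc × ET₀ = 1.18 × 7.2000 = 8.4960 mm/d
Crop demand D = ETc × 31 d = 8.4960 × 31 = 263.376 mm
Pe = 0.83 × 15.9 = 13.197 mm
D − Pe = 263.376 − 13.197 = 250.179 mm
Gross irrigation = 250.179 / 0.83 = 301.420 mm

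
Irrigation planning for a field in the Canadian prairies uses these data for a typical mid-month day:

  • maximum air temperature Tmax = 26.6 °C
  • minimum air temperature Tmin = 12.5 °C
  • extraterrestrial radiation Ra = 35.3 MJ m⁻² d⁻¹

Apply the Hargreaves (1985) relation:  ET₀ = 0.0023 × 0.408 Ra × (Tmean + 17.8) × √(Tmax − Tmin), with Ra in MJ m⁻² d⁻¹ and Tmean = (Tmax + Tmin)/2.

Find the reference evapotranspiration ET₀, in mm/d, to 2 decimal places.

4.65 mm/d

Tmean = (26.6 + 12.5)/2 = 19.55 °C
0.408 Ra = 0.408 × 35.3 = 14.4024 mm/d equivalent
ET₀ = 0.0023 × 14.4024 × (19.55 + 17.8) × √14.1 = 0.0023 × 14.4024 × 37.35 × 3.7550 = 4.6458 mm/d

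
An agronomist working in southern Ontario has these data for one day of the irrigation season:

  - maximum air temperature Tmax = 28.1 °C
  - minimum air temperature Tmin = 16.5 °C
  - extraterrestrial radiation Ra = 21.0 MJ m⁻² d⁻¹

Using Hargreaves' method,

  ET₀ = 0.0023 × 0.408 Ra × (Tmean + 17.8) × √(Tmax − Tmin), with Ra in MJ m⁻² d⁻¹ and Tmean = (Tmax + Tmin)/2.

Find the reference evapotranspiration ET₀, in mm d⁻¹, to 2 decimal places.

Tmean = (28.1 + 16.5)/2 = 22.30 °C
0.408 Ra = 0.408 × 21.0 = 8.5680 mm/d equivalent
ET₀ = 0.0023 × 8.5680 × (22.30 + 17.8) × √11.6 = 0.0023 × 8.5680 × 40.10 × 3.4059 = 2.6914 mm/d

2.69 mm d⁻¹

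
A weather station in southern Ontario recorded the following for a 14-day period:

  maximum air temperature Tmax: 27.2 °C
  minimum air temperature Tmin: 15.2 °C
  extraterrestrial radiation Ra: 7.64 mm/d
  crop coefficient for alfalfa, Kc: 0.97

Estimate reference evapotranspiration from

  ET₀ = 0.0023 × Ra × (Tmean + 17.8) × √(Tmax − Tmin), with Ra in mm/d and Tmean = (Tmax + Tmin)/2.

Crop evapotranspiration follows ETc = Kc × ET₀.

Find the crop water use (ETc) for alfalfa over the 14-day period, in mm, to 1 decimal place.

Tmean = (27.2 + 15.2)/2 = 21.20 °C
ET₀ = 0.0023 × 7.64 × (21.20 + 17.8) × √12.0 = 0.0023 × 7.64 × 39.00 × 3.4641 = 2.3740 mm/d
ETc = Kc × ET₀ = 0.97 × 2.3740 = 2.3028 mm/d
Over 14 days: 2.3028 × 14 = 32.239 mm

32.2 mm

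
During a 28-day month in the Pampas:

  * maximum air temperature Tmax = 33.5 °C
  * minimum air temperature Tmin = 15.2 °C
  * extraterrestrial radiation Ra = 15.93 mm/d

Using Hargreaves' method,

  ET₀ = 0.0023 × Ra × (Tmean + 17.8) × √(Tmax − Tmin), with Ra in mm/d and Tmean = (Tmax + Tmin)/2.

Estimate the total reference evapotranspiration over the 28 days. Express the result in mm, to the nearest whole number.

Tmean = (33.5 + 15.2)/2 = 24.35 °C
ET₀ = 0.0023 × 15.93 × (24.35 + 17.8) × √18.3 = 0.0023 × 15.93 × 42.15 × 4.2778 = 6.6064 mm/d
Over 28 days: 6.6064 × 28 = 184.979 mm

185 mm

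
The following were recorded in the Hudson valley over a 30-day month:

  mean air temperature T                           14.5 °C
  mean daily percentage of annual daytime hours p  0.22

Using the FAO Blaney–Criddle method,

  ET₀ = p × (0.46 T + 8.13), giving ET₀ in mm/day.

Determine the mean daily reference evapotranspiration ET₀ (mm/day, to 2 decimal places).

ET₀ = 0.22 × (0.46 × 14.5 + 8.13) = 0.22 × 14.800 = 3.2560 mm/d

3.26 mm/day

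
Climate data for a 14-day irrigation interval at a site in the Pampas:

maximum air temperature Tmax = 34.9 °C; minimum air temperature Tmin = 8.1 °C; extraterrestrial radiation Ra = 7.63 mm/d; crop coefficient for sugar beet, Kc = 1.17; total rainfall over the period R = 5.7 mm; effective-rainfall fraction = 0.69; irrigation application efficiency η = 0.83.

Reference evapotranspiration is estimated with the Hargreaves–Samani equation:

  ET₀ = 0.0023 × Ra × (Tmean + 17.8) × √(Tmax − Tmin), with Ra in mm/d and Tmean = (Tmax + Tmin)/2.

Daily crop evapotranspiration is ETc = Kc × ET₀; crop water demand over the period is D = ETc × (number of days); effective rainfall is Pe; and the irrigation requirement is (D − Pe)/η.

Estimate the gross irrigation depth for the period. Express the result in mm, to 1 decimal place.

65.7 mm

Tmean = (34.9 + 8.1)/2 = 21.50 °C
ET₀ = 0.0023 × 7.63 × (21.50 + 17.8) × √26.8 = 0.0023 × 7.63 × 39.30 × 5.1769 = 3.5704 mm/d
ETc = Kc × ET₀ = 1.17 × 3.5704 = 4.1774 mm/d
Crop demand D = ETc × 14 d = 4.1774 × 14 = 58.484 mm
Pe = 0.69 × 5.7 = 3.933 mm
D − Pe = 58.484 − 3.933 = 54.551 mm
Gross irrigation = 54.551 / 0.83 = 65.724 mm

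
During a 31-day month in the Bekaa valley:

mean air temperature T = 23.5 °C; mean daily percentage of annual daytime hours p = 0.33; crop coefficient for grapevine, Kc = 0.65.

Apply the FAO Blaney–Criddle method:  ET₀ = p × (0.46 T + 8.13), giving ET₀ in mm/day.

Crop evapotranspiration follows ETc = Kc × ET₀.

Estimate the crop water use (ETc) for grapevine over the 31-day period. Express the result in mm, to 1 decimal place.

ET₀ = 0.33 × (0.46 × 23.5 + 8.13) = 0.33 × 18.940 = 6.2502 mm/d
ETc = Kc × ET₀ = 0.65 × 6.2502 = 4.0626 mm/d
Over 31 days: 4.0626 × 31 = 125.941 mm

125.9 mm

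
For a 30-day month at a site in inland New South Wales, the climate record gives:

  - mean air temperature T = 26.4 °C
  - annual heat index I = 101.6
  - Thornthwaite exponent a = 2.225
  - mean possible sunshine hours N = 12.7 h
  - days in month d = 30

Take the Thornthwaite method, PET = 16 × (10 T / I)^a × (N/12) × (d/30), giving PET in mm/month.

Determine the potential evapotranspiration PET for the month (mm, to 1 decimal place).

141.7 mm

10T/I = 10 × 26.4 / 101.6 = 2.5984
(10T/I)^a = 2.5984^2.225 = 8.3699
Uncorrected PET = 16 × 8.3699 = 133.918 mm
Correction = (N/12)(d/30) = (12.7/12)(30/30) = 1.0583
PET = 133.918 × 1.0583 = 141.725 mm/month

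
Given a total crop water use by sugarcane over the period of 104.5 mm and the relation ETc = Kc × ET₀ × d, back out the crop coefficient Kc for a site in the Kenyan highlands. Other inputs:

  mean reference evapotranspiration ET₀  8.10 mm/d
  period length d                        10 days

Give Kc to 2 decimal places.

ETc = Kc × ET₀ × d  ⇒  Kc = ETc / (ET₀ × d)
Kc = 104.5 / (8.10 × 10) = 104.5 / 81.00 = 1.2901

1.29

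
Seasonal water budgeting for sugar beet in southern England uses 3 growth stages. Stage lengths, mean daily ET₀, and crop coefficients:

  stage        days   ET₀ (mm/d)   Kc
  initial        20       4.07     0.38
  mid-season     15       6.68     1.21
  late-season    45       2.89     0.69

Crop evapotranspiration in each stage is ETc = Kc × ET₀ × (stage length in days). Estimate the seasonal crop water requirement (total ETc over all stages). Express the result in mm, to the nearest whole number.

242 mm

initial: 0.38 × 4.07 × 20 = 30.93 mm
mid-season: 1.21 × 6.68 × 15 = 121.24 mm
late-season: 0.69 × 2.89 × 45 = 89.73 mm
Seasonal total = 241.90 mm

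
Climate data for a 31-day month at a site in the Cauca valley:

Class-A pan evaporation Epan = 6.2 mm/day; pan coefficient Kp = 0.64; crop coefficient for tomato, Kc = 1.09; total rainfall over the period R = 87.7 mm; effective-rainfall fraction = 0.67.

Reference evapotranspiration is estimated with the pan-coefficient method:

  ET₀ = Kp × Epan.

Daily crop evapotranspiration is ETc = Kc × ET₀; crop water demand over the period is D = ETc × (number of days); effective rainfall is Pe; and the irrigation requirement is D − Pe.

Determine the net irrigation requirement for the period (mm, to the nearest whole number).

ET₀ = 0.64 × 6.2 = 3.9680 mm/d
ETc = Kc × ET₀ = 1.09 × 3.9680 = 4.3251 mm/d
Crop demand D = ETc × 31 d = 4.3251 × 31 = 134.078 mm
Pe = 0.67 × 87.7 = 58.759 mm
D − Pe = 134.078 − 58.759 = 75.319 mm

75 mm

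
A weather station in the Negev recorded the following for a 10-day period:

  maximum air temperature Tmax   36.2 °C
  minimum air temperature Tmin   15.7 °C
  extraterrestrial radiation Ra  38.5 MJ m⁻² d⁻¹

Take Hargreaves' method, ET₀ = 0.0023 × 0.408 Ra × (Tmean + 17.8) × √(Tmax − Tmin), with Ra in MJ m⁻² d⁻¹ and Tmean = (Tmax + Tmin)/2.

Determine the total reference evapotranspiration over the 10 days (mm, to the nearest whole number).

Tmean = (36.2 + 15.7)/2 = 25.95 °C
0.408 Ra = 0.408 × 38.5 = 15.7080 mm/d equivalent
ET₀ = 0.0023 × 15.7080 × (25.95 + 17.8) × √20.5 = 0.0023 × 15.7080 × 43.75 × 4.5277 = 7.1566 mm/d
Over 10 days: 7.1566 × 10 = 71.566 mm

72 mm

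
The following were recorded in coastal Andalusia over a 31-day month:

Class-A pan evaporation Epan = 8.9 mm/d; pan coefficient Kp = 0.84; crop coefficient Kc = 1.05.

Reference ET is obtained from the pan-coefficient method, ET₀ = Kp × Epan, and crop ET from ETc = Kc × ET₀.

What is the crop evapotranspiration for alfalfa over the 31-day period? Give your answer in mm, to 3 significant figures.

ET₀ = 0.84 × 8.9 = 7.4760 mm/d
ETc = Kc × ET₀ = 1.05 × 7.4760 = 7.8498 mm/d
Over 31 days: 7.8498 × 31 = 243.344 mm

243 mm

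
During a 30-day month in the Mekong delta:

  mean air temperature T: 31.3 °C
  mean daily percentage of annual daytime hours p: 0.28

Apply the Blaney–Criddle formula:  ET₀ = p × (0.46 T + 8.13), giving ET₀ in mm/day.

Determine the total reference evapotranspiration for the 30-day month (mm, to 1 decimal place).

ET₀ = 0.28 × (0.46 × 31.3 + 8.13) = 0.28 × 22.528 = 6.3078 mm/d
Monthly total = 6.3078 × 30 = 189.234 mm

189.2 mm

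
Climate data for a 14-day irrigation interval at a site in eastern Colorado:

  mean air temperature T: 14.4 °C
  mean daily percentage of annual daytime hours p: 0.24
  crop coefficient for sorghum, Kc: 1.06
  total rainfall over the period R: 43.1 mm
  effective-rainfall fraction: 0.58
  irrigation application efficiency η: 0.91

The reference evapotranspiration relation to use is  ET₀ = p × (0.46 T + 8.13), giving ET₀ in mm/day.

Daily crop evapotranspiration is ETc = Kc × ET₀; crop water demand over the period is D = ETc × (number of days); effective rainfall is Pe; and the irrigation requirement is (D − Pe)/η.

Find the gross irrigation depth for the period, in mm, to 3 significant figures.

30.3 mm

ET₀ = 0.24 × (0.46 × 14.4 + 8.13) = 0.24 × 14.754 = 3.5410 mm/d
ETc = Kc × ET₀ = 1.06 × 3.5410 = 3.7535 mm/d
Crop demand D = ETc × 14 d = 3.7535 × 14 = 52.549 mm
Pe = 0.58 × 43.1 = 24.998 mm
D − Pe = 52.549 − 24.998 = 27.551 mm
Gross irrigation = 27.551 / 0.91 = 30.276 mm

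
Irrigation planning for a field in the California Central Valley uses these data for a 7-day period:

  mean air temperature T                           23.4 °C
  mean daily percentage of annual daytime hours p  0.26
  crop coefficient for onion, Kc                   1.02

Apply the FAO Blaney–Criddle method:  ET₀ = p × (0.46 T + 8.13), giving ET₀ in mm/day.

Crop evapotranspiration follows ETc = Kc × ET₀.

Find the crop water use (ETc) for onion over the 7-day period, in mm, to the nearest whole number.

35 mm

ET₀ = 0.26 × (0.46 × 23.4 + 8.13) = 0.26 × 18.894 = 4.9124 mm/d
ETc = Kc × ET₀ = 1.02 × 4.9124 = 5.0106 mm/d
Over 7 days: 5.0106 × 7 = 35.074 mm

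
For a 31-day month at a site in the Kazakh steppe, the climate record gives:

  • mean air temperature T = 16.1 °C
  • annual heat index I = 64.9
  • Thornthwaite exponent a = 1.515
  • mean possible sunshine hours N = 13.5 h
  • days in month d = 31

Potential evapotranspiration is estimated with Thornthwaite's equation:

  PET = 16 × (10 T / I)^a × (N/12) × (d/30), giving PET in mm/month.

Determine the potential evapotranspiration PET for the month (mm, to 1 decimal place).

73.7 mm

10T/I = 10 × 16.1 / 64.9 = 2.4807
(10T/I)^a = 2.4807^1.515 = 3.9608
Uncorrected PET = 16 × 3.9608 = 63.373 mm
Correction = (N/12)(d/30) = (13.5/12)(31/30) = 1.1625
PET = 63.373 × 1.1625 = 73.671 mm/month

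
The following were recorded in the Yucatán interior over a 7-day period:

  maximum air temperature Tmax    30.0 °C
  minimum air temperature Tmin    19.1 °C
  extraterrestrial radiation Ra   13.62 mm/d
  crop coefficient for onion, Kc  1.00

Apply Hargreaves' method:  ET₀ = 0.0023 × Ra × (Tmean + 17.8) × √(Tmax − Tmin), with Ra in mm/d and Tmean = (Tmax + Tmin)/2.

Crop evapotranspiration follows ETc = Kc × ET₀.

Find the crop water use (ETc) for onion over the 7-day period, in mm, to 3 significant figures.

Tmean = (30.0 + 19.1)/2 = 24.55 °C
ET₀ = 0.0023 × 13.62 × (24.55 + 17.8) × √10.9 = 0.0023 × 13.62 × 42.35 × 3.3015 = 4.3800 mm/d
ETc = Kc × ET₀ = 1.00 × 4.3800 = 4.3800 mm/d
Over 7 days: 4.3800 × 7 = 30.660 mm

30.7 mm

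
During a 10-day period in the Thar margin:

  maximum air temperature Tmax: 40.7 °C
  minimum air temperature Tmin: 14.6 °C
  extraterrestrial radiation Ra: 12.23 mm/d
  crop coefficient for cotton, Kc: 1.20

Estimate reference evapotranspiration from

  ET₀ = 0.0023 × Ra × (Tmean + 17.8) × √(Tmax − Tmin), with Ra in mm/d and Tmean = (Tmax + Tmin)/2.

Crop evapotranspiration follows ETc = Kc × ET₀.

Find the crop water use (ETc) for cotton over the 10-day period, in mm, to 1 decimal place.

78.4 mm

Tmean = (40.7 + 14.6)/2 = 27.65 °C
ET₀ = 0.0023 × 12.23 × (27.65 + 17.8) × √26.1 = 0.0023 × 12.23 × 45.45 × 5.1088 = 6.5314 mm/d
ETc = Kc × ET₀ = 1.20 × 6.5314 = 7.8377 mm/d
Over 10 days: 7.8377 × 10 = 78.377 mm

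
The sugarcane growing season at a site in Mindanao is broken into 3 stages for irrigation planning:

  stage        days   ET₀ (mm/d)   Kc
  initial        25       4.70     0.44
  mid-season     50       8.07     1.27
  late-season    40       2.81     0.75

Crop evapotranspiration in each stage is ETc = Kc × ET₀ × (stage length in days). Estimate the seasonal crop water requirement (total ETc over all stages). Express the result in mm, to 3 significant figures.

648 mm

initial: 0.44 × 4.70 × 25 = 51.70 mm
mid-season: 1.27 × 8.07 × 50 = 512.45 mm
late-season: 0.75 × 2.81 × 40 = 84.30 mm
Seasonal total = 648.45 mm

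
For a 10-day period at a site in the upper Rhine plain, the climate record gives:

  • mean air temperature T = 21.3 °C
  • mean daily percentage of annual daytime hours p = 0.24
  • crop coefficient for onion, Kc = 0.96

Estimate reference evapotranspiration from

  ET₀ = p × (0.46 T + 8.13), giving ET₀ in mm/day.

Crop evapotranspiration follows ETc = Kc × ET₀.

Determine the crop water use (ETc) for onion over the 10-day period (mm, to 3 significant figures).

41.3 mm

ET₀ = 0.24 × (0.46 × 21.3 + 8.13) = 0.24 × 17.928 = 4.3027 mm/d
ETc = Kc × ET₀ = 0.96 × 4.3027 = 4.1306 mm/d
Over 10 days: 4.1306 × 10 = 41.306 mm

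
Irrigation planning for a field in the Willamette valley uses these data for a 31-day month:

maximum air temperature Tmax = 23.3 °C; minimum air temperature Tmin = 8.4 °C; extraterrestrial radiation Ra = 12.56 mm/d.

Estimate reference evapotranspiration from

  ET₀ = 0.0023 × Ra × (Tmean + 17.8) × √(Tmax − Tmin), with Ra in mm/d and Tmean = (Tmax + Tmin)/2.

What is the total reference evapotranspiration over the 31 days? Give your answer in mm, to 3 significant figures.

116 mm

Tmean = (23.3 + 8.4)/2 = 15.85 °C
ET₀ = 0.0023 × 12.56 × (15.85 + 17.8) × √14.9 = 0.0023 × 12.56 × 33.65 × 3.8601 = 3.7523 mm/d
Over 31 days: 3.7523 × 31 = 116.321 mm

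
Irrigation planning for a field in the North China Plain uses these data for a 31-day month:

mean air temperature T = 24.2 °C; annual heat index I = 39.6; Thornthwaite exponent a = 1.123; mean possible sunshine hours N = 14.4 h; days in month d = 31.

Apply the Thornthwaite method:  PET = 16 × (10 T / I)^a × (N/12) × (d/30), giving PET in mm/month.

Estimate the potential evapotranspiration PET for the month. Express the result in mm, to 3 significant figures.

151 mm

10T/I = 10 × 24.2 / 39.6 = 6.1111
(10T/I)^a = 6.1111^1.123 = 7.6351
Uncorrected PET = 16 × 7.6351 = 122.162 mm
Correction = (N/12)(d/30) = (14.4/12)(31/30) = 1.2400
PET = 122.162 × 1.2400 = 151.481 mm/month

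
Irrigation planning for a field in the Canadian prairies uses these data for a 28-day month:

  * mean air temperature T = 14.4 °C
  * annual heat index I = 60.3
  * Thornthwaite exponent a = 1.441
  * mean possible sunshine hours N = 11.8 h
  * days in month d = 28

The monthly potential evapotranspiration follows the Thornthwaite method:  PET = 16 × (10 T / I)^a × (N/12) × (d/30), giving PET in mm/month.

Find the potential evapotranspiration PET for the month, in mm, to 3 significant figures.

51.5 mm

10T/I = 10 × 14.4 / 60.3 = 2.3881
(10T/I)^a = 2.3881^1.441 = 3.5057
Uncorrected PET = 16 × 3.5057 = 56.091 mm
Correction = (N/12)(d/30) = (11.8/12)(28/30) = 0.9178
PET = 56.091 × 0.9178 = 51.480 mm/month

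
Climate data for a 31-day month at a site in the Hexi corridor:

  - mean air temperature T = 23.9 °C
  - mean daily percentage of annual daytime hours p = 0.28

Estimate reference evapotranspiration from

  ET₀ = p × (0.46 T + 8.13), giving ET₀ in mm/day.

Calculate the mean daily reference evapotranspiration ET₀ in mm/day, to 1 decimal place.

5.4 mm/day

ET₀ = 0.28 × (0.46 × 23.9 + 8.13) = 0.28 × 19.124 = 5.3547 mm/d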